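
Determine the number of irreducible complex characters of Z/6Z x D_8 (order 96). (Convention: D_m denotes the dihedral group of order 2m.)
42

Details: The number of irreducible complex representations of a finite group equals its number of conjugacy classes. For a direct product, #classes(G x H) = #classes(G) * #classes(H). Z/6Z has 6 classes (abelian), D_8 has 7 classes, so 6 * 7 = 42, so Z/6Z x D_8 (order 96) has exactly 42 irreducible complex representations.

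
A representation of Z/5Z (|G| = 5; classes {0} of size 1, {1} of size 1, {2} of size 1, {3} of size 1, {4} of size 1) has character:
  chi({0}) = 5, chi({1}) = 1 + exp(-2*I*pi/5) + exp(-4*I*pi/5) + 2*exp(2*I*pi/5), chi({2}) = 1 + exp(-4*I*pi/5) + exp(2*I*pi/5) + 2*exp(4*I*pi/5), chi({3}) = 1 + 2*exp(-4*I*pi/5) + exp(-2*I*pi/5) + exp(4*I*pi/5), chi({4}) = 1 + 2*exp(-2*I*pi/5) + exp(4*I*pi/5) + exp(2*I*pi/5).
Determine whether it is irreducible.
Not irreducible (reducible): <chi, chi> = 7 > 1.

Proof sketch: <chi, chi> = (1/|G|) sum_C |C| * |chi(C)|^2 = (1/5)[1*|5|^2 + 1*|1 + exp(-2*I*pi/5) + exp(-4*I*pi/5) + 2*exp(2*I*pi/5)|^2 + 1*|1 + exp(-4*I*pi/5) + exp(2*I*pi/5) + 2*exp(4*I*pi/5)|^2 + 1*|1 + 2*exp(-4*I*pi/5) + exp(-2*I*pi/5) + exp(4*I*pi/5)|^2 + 1*|1 + 2*exp(-2*I*pi/5) + exp(4*I*pi/5) + exp(2*I*pi/5)|^2]
  = (1/5)[(25) + (7 + 4*exp(-2*I*pi/5) + 5*exp(-4*I*pi/5) + 5*exp(4*I*pi/5) + 4*exp(2*I*pi/5)) + (7 + 5*exp(-2*I*pi/5) + 4*exp(-4*I*pi/5) + 4*exp(4*I*pi/5) + 5*exp(2*I*pi/5)) + (7 + 5*exp(-2*I*pi/5) + 4*exp(-4*I*pi/5) + 4*exp(4*I*pi/5) + 5*exp(2*I*pi/5)) + (7 + 4*exp(-2*I*pi/5) + 5*exp(-4*I*pi/5) + 5*exp(4*I*pi/5) + 4*exp(2*I*pi/5))] = 35/5 = 7.
(Exp terms are combined using exp(i*s)*conj(exp(i*t)) = exp(i*(s-t)), and sums of them are collapsed using the identity that for every m > 1 the m distinct m-th roots of unity sum to 0, e.g. 1 + exp(2*I*pi/3) + exp(-2*I*pi/3) = 0.)
A character is irreducible iff <chi, chi> = 1, so this representation is reducible.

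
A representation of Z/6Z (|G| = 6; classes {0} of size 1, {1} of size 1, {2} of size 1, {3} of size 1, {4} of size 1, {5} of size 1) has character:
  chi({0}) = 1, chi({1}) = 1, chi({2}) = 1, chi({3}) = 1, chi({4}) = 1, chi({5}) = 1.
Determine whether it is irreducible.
Irreducible: <chi, chi> = 1.

Solution. <chi, chi> = (1/|G|) sum_C |C| * |chi(C)|^2 = (1/6)[1*|1|^2 + 1*|1|^2 + 1*|1|^2 + 1*|1|^2 + 1*|1|^2 + 1*|1|^2]
  = (1/6)[(1) + (1) + (1) + (1) + (1) + (1)] = 6/6 = 1.
(Exp terms are combined using exp(i*s)*conj(exp(i*t)) = exp(i*(s-t)), and sums of them are collapsed using the identity that for every m > 1 the m distinct m-th roots of unity sum to 0, e.g. 1 + exp(2*I*pi/3) + exp(-2*I*pi/3) = 0.)
A character is irreducible iff <chi, chi> = 1, so this representation is irreducible.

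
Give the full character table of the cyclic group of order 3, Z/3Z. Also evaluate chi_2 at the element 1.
Character table of Z/3Z (irreps indexed chi_0,...,chi_2 with chi_k(m) = zeta_3^(k*m), zeta_3 = exp(2*pi*i/3)):
  irrep \ class  {0} (size 1)  {1} (size 1)    {2} (size 1)  
  chi_0          1             1               1             
  chi_1          1             exp(2*I*pi/3)   exp(-2*I*pi/3)
  chi_2          1             exp(-2*I*pi/3)  exp(2*I*pi/3) 

Spot check: chi_2(1) = zeta_3^(2*1) = zeta_3^2 = exp(-2*I*pi/3).

Working: Z/3Z is abelian, so all 3 irreducible complex representations are 1-dimensional. They are given by chi_k(m) = zeta_3^(k*m) for k = 0,...,2. Row orthogonality: sum_m chi_k(m) conj(chi_l(m)) = 3 * [k = l].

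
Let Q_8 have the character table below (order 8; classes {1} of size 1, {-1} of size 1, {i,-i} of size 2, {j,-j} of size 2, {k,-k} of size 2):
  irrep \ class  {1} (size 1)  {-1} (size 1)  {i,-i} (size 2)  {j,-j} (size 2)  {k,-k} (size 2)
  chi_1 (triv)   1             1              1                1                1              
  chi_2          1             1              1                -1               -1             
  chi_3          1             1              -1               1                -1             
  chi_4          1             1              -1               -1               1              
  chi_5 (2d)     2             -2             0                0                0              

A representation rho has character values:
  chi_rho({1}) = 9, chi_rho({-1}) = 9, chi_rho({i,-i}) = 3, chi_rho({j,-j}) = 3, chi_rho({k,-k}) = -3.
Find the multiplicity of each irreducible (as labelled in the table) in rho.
Multiplicities: chi_1: 3, chi_2: 3, chi_3: 3, chi_4: 0, chi_5: 0.

Argument: Use <chi_rho, chi> = (1/|G|) sum_C |C| * chi_rho(C) * conj(chi(C)) with |G| = 8 for each irreducible chi in the table:
  <chi_rho, chi_1> = (1/8)[1*(9)*conj(1) + 1*(9)*conj(1) + 2*(3)*conj(1) + 2*(3)*conj(1) + 2*(-3)*conj(1)]
      = (1/8)[(9) + (9) + (6) + (6) + (-6)] = 24/8 = 3
  <chi_rho, chi_2> = (1/8)[1*(9)*conj(1) + 1*(9)*conj(1) + 2*(3)*conj(1) + 2*(3)*conj(-1) + 2*(-3)*conj(-1)]
      = (1/8)[(9) + (9) + (6) + (-6) + (6)] = 24/8 = 3
  <chi_rho, chi_3> = (1/8)[1*(9)*conj(1) + 1*(9)*conj(1) + 2*(3)*conj(-1) + 2*(3)*conj(1) + 2*(-3)*conj(-1)]
      = (1/8)[(9) + (9) + (-6) + (6) + (6)] = 24/8 = 3
  <chi_rho, chi_4> = (1/8)[1*(9)*conj(1) + 1*(9)*conj(1) + 2*(3)*conj(-1) + 2*(3)*conj(-1) + 2*(-3)*conj(1)]
      = (1/8)[(9) + (9) + (-6) + (-6) + (-6)] = 0/8 = 0
  <chi_rho, chi_5> = (1/8)[1*(9)*conj(2) + 1*(9)*conj(-2) + 2*(3)*conj(0) + 2*(3)*conj(0) + 2*(-3)*conj(0)]
      = (1/8)[(18) + (-18) + (0) + (0) + (0)] = 0/8 = 0
Dimension check: dim(rho) = sum (mult * dim) = 3*1 + 3*1 + 3*1 + 0*1 + 0*2 = 9 = chi_rho(e) = 9.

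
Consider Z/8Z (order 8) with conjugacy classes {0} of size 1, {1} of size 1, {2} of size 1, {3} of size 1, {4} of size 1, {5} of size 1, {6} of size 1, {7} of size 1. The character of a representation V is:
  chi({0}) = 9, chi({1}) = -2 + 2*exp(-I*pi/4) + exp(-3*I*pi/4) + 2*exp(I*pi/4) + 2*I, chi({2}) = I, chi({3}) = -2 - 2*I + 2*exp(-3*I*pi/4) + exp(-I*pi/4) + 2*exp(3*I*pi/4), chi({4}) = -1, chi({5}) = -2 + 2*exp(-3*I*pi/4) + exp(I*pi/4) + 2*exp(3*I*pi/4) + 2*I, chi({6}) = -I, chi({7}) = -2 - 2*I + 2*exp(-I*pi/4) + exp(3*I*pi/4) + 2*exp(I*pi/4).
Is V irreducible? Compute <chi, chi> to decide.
Not irreducible (reducible): <chi, chi> = 17 > 1.

Reasoning: <chi, chi> = (1/|G|) sum_C |C| * |chi(C)|^2 = (1/8)[1*|9|^2 + 1*|-2 + 2*exp(-I*pi/4) + exp(-3*I*pi/4) + 2*exp(I*pi/4) + 2*I|^2 + 1*|I|^2 + 1*|-2 - 2*I + 2*exp(-3*I*pi/4) + exp(-I*pi/4) + 2*exp(3*I*pi/4)|^2 + 1*|-1|^2 + 1*|-2 + 2*exp(-3*I*pi/4) + exp(I*pi/4) + 2*exp(3*I*pi/4) + 2*I|^2 + 1*|-I|^2 + 1*|-2 - 2*I + 2*exp(-I*pi/4) + exp(3*I*pi/4) + 2*exp(I*pi/4)|^2]
  = (1/8)[(81) + (13 - 8*exp(I*pi/4) - 2*exp(3*I*pi/4) - 10*exp(-I*pi/4)) + (1) + (13 - 10*exp(3*I*pi/4) - 2*exp(-I*pi/4) - 8*exp(-3*I*pi/4)) + (1) + (13 - 10*exp(3*I*pi/4) - 2*exp(-I*pi/4) - 8*exp(-3*I*pi/4)) + (1) + (13 - 8*exp(I*pi/4) - 2*exp(3*I*pi/4) - 10*exp(-I*pi/4))] = 136/8 = 17.
(Exp terms are combined using exp(i*s)*conj(exp(i*t)) = exp(i*(s-t)), and sums of them are collapsed using the identity that for every m > 1 the m distinct m-th roots of unity sum to 0, e.g. 1 + exp(2*I*pi/3) + exp(-2*I*pi/3) = 0.)
A character is irreducible iff <chi, chi> = 1, so this representation is reducible.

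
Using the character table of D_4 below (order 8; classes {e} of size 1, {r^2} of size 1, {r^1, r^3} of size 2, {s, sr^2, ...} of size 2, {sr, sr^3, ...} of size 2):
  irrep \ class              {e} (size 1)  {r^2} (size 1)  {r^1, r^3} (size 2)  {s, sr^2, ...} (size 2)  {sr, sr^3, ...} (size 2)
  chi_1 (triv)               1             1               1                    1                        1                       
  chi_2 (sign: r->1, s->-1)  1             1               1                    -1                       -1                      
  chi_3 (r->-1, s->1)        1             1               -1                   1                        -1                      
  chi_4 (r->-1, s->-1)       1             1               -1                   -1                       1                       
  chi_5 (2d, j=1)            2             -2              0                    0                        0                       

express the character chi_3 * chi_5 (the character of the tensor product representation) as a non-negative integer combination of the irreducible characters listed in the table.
chi_3 tensor chi_5 = chi_5 (all other irreducibles have multiplicity 0).

The character of a tensor product is the pointwise product (chi_3 * chi_5)(C) = chi_3(C) * chi_5(C):
  {e}: (1)*(2), {r^2}: (1)*(-2), {r^1, r^3}: (-1)*(0), {s, sr^2, ...}: (1)*(0), {sr, sr^3, ...}: (-1)*(0)
so (chi_3 * chi_5) takes values
  {e} -> 2, {r^2} -> -2, {r^1, r^3} -> 0, {s, sr^2, ...} -> 0, {sr, sr^3, ...} -> 0.
Now take the inner product of this character with each irreducible chi from the table, <chi_3*chi_5, chi> = (1/8) sum_C |C| (chi_3*chi_5)(C) conj(chi(C)):
  <chi_3*chi_5, chi_1> = (1/8)[1*(2)*conj(1) + 1*(-2)*conj(1) + 2*(0)*conj(1) + 2*(0)*conj(1) + 2*(0)*conj(1)]
      = (1/8)[(2) + (-2) + (0) + (0) + (0)] = 0/8 = 0
  <chi_3*chi_5, chi_2> = (1/8)[1*(2)*conj(1) + 1*(-2)*conj(1) + 2*(0)*conj(1) + 2*(0)*conj(-1) + 2*(0)*conj(-1)]
      = (1/8)[(2) + (-2) + (0) + (0) + (0)] = 0/8 = 0
  <chi_3*chi_5, chi_3> = (1/8)[1*(2)*conj(1) + 1*(-2)*conj(1) + 2*(0)*conj(-1) + 2*(0)*conj(1) + 2*(0)*conj(-1)]
      = (1/8)[(2) + (-2) + (0) + (0) + (0)] = 0/8 = 0
  <chi_3*chi_5, chi_4> = (1/8)[1*(2)*conj(1) + 1*(-2)*conj(1) + 2*(0)*conj(-1) + 2*(0)*conj(-1) + 2*(0)*conj(1)]
      = (1/8)[(2) + (-2) + (0) + (0) + (0)] = 0/8 = 0
  <chi_3*chi_5, chi_5> = (1/8)[1*(2)*conj(2) + 1*(-2)*conj(-2) + 2*(0)*conj(0) + 2*(0)*conj(0) + 2*(0)*conj(0)]
      = (1/8)[(4) + (4) + (0) + (0) + (0)] = 8/8 = 1
Hence the multiplicities are chi_5: 1. Dimension check: dim(chi_3)*dim(chi_5) = 1*2 = 2 and sum (mult * dim) = 1*2 = 2.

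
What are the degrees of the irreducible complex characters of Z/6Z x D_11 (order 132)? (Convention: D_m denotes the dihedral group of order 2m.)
Dimensions: 1, 1, 1, 1, 1, 1, 1, 1, 1, 1, 1, 1, 2, 2, 2, 2, 2, 2, 2, 2, 2, 2, 2, 2, 2, 2, 2, 2, 2, 2, 2, 2, 2, 2, 2, 2, 2, 2, 2, 2, 2, 2

Details: There are 42 irreducibles (= number of conjugacy classes). Their dimensions d_i satisfy sum d_i^2 = |G| = 132: 1 + 1 + 1 + 1 + 1 + 1 + 1 + 1 + 1 + 1 + 1 + 1 + 4 + 4 + 4 + 4 + 4 + 4 + 4 + 4 + 4 + 4 + 4 + 4 + 4 + 4 + 4 + 4 + 4 + 4 + 4 + 4 + 4 + 4 + 4 + 4 + 4 + 4 + 4 + 4 + 4 + 4 = 132. (For the product with Z/6Z: each of the 6 1-dim characters of Z/6Z tensors with each irrep of D_11, giving 6 copies of each D_11-dimension.)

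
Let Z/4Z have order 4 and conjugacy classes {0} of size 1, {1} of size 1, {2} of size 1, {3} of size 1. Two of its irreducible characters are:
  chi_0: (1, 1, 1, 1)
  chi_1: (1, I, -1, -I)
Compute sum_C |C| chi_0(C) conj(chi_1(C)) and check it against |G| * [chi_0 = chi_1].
Sum = 0; so <chi_0, chi_1> = 0 (distinct irreducibles are orthogonal).

Why: Compute term by term over conjugacy classes (|C| * chi_0(C) * conj(chi_1(C))):
  1*(1)*conj(1) + 1*(1)*conj(I) + 1*(1)*conj(-1) + 1*(1)*conj(-I)
  = (1) + (-I) + (-1) + (I)
  = 0.
(Exp terms are combined using exp(i*s)*conj(exp(i*t)) = exp(i*(s-t)), and sums of them are collapsed using the identity that for every m > 1 the m distinct m-th roots of unity sum to 0, e.g. 1 + exp(2*I*pi/3) + exp(-2*I*pi/3) = 0.)
Dividing by |G| = 4 gives 0/4 = 0, matching the row-orthogonality relation <chi_0, chi_1> = [chi_0 = chi_1].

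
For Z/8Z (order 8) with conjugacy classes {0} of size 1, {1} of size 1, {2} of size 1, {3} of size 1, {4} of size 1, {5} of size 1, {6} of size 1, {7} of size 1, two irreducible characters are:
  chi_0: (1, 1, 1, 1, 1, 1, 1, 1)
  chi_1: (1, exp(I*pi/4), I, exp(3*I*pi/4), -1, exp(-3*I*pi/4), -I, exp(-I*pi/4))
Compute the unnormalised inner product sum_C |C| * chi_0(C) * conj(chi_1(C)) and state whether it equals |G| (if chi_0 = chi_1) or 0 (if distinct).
Sum = 0; so <chi_0, chi_1> = 0 (distinct irreducibles are orthogonal).

Why: Compute term by term over conjugacy classes (|C| * chi_0(C) * conj(chi_1(C))):
  1*(1)*conj(1) + 1*(1)*conj(exp(I*pi/4)) + 1*(1)*conj(I) + 1*(1)*conj(exp(3*I*pi/4)) + 1*(1)*conj(-1) + 1*(1)*conj(exp(-3*I*pi/4)) + 1*(1)*conj(-I) + 1*(1)*conj(exp(-I*pi/4))
  = (1) + (exp(-I*pi/4)) + (-I) + (exp(-3*I*pi/4)) + (-1) + (exp(3*I*pi/4)) + (I) + (exp(I*pi/4))
  = 0.
(Exp terms are combined using exp(i*s)*conj(exp(i*t)) = exp(i*(s-t)), and sums of them are collapsed using the identity that for every m > 1 the m distinct m-th roots of unity sum to 0, e.g. 1 + exp(2*I*pi/3) + exp(-2*I*pi/3) = 0.)
Dividing by |G| = 8 gives 0/8 = 0, matching the row-orthogonality relation <chi_0, chi_1> = [chi_0 = chi_1].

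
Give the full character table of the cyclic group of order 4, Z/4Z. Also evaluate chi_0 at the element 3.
Character table of Z/4Z (irreps indexed chi_0,...,chi_3 with chi_k(m) = zeta_4^(k*m), zeta_4 = exp(2*pi*i/4)):
  irrep \ class  {0} (size 1)  {1} (size 1)  {2} (size 1)  {3} (size 1)
  chi_0          1             1             1             1           
  chi_1          1             I             -1            -I          
  chi_2          1             -1            1             -1          
  chi_3          1             -I            -1            I           

Spot check: chi_0(3) = zeta_4^(0*3) = zeta_4^0 = 1.

Justification: Z/4Z is abelian, so all 4 irreducible complex representations are 1-dimensional. They are given by chi_k(m) = zeta_4^(k*m) for k = 0,...,3. Row orthogonality: sum_m chi_k(m) conj(chi_l(m)) = 4 * [k = l].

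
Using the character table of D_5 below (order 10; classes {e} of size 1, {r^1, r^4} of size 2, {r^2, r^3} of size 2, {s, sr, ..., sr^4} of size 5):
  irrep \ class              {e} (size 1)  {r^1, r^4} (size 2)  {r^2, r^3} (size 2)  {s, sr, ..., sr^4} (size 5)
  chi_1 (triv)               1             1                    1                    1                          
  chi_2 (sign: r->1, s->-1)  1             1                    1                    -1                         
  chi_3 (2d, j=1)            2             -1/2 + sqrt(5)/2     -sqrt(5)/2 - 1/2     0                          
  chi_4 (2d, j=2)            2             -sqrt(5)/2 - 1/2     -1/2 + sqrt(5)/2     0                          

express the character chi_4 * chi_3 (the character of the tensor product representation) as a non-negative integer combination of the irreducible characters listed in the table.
chi_4 tensor chi_3 = chi_3 + chi_4 (all other irreducibles have multiplicity 0).

The character of a tensor product is the pointwise product (chi_4 * chi_3)(C) = chi_4(C) * chi_3(C):
  {e}: (2)*(2), {r^1, r^4}: (-sqrt(5)/2 - 1/2)*(-1/2 + sqrt(5)/2), {r^2, r^3}: (-1/2 + sqrt(5)/2)*(-sqrt(5)/2 - 1/2), {s, sr, ..., sr^4}: (0)*(0)
so (chi_4 * chi_3) takes values
  {e} -> 4, {r^1, r^4} -> -1, {r^2, r^3} -> -1, {s, sr, ..., sr^4} -> 0.
Now take the inner product of this character with each irreducible chi from the table, <chi_4*chi_3, chi> = (1/10) sum_C |C| (chi_4*chi_3)(C) conj(chi(C)):
  <chi_4*chi_3, chi_1> = (1/10)[1*(4)*conj(1) + 2*(-1)*conj(1) + 2*(-1)*conj(1) + 5*(0)*conj(1)]
      = (1/10)[(4) + (-2) + (-2) + (0)] = 0/10 = 0
  <chi_4*chi_3, chi_2> = (1/10)[1*(4)*conj(1) + 2*(-1)*conj(1) + 2*(-1)*conj(1) + 5*(0)*conj(-1)]
      = (1/10)[(4) + (-2) + (-2) + (0)] = 0/10 = 0
  <chi_4*chi_3, chi_3> = (1/10)[1*(4)*conj(2) + 2*(-1)*conj(-1/2 + sqrt(5)/2) + 2*(-1)*conj(-sqrt(5)/2 - 1/2) + 5*(0)*conj(0)]
      = (1/10)[(8) + (1 - sqrt(5)) + (1 + sqrt(5)) + (0)] = 10/10 = 1
  <chi_4*chi_3, chi_4> = (1/10)[1*(4)*conj(2) + 2*(-1)*conj(-sqrt(5)/2 - 1/2) + 2*(-1)*conj(-1/2 + sqrt(5)/2) + 5*(0)*conj(0)]
      = (1/10)[(8) + (1 + sqrt(5)) + (1 - sqrt(5)) + (0)] = 10/10 = 1
Hence the multiplicities are chi_3: 1, chi_4: 1. Dimension check: dim(chi_4)*dim(chi_3) = 2*2 = 4 and sum (mult * dim) = 1*2 + 1*2 = 4.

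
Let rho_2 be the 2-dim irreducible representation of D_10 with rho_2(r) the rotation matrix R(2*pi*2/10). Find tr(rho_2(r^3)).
chi_{rho_2}(r^3) = 2*cos(2*pi*2*3/10) = -sqrt(5)/2 - 1/2

Proof sketch: rho_2(r^3) is rotation by angle 2*pi*2*3/10, whose trace is 2*cos(2*pi*2*3/10) = -sqrt(5)/2 - 1/2.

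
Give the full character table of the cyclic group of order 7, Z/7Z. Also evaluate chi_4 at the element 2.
Character table of Z/7Z (irreps indexed chi_0,...,chi_6 with chi_k(m) = zeta_7^(k*m), zeta_7 = exp(2*pi*i/7)):
  irrep \ class  {0} (size 1)  {1} (size 1)    {2} (size 1)    {3} (size 1)    {4} (size 1)    {5} (size 1)    {6} (size 1)  
  chi_0          1             1               1               1               1               1               1             
  chi_1          1             exp(2*I*pi/7)   exp(4*I*pi/7)   exp(6*I*pi/7)   exp(-6*I*pi/7)  exp(-4*I*pi/7)  exp(-2*I*pi/7)
  chi_2          1             exp(4*I*pi/7)   exp(-6*I*pi/7)  exp(-2*I*pi/7)  exp(2*I*pi/7)   exp(6*I*pi/7)   exp(-4*I*pi/7)
  chi_3          1             exp(6*I*pi/7)   exp(-2*I*pi/7)  exp(4*I*pi/7)   exp(-4*I*pi/7)  exp(2*I*pi/7)   exp(-6*I*pi/7)
  chi_4          1             exp(-6*I*pi/7)  exp(2*I*pi/7)   exp(-4*I*pi/7)  exp(4*I*pi/7)   exp(-2*I*pi/7)  exp(6*I*pi/7) 
  chi_5          1             exp(-4*I*pi/7)  exp(6*I*pi/7)   exp(2*I*pi/7)   exp(-2*I*pi/7)  exp(-6*I*pi/7)  exp(4*I*pi/7) 
  chi_6          1             exp(-2*I*pi/7)  exp(-4*I*pi/7)  exp(-6*I*pi/7)  exp(6*I*pi/7)   exp(4*I*pi/7)   exp(2*I*pi/7) 

Spot check: chi_4(2) = zeta_7^(4*2) = zeta_7^8 = exp(2*I*pi/7).

Proof sketch: Z/7Z is abelian, so all 7 irreducible complex representations are 1-dimensional. They are given by chi_k(m) = zeta_7^(k*m) for k = 0,...,6. Row orthogonality: sum_m chi_k(m) conj(chi_l(m)) = 7 * [k = l].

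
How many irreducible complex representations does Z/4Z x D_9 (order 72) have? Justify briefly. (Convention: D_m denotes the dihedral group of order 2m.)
24

Justification: The number of irreducible complex representations of a finite group equals its number of conjugacy classes. For a direct product, #classes(G x H) = #classes(G) * #classes(H). Z/4Z has 4 classes (abelian), D_9 has 6 classes, so 4 * 6 = 24, so Z/4Z x D_9 (order 72) has exactly 24 irreducible complex representations.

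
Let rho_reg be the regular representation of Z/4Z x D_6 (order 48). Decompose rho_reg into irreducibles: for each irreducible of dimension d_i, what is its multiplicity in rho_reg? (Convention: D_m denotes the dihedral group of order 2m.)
Each irreducible V_i of dimension d_i appears with multiplicity d_i, i.e. rho_reg = (direct sum over all irreducibles V_i) d_i V_i. The irreducible dimensions for Z/4Z x D_6 are 1, 1, 1, 1, 1, 1, 1, 1, 1, 1, 1, 1, 1, 1, 1, 1, 2, 2, 2, 2, 2, 2, 2, 2: 16 irreducibles of dimension 1, each with multiplicity 1; 8 irreducibles of dimension 2, each with multiplicity 2. Total dimension 16*1*1 + 8*2*2 = 48 = |G|.

General theorem: in the regular representation of a finite group G, each irreducible appears with multiplicity equal to its dimension. Check: dim(rho_reg) = sum d_i^2 = 1 + 1 + 1 + 1 + 1 + 1 + 1 + 1 + 1 + 1 + 1 + 1 + 1 + 1 + 1 + 1 + 4 + 4 + 4 + 4 + 4 + 4 + 4 + 4 = 48 = |G|.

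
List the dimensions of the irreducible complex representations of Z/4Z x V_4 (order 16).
Dimensions: 1, 1, 1, 1, 1, 1, 1, 1, 1, 1, 1, 1, 1, 1, 1, 1

Why: There are 16 irreducibles (= number of conjugacy classes). Their dimensions d_i satisfy sum d_i^2 = |G| = 16: 1 + 1 + 1 + 1 + 1 + 1 + 1 + 1 + 1 + 1 + 1 + 1 + 1 + 1 + 1 + 1 = 16. (For the product with Z/4Z: each of the 4 1-dim characters of Z/4Z tensors with each irrep of V_4, giving 4 copies of each V_4-dimension.)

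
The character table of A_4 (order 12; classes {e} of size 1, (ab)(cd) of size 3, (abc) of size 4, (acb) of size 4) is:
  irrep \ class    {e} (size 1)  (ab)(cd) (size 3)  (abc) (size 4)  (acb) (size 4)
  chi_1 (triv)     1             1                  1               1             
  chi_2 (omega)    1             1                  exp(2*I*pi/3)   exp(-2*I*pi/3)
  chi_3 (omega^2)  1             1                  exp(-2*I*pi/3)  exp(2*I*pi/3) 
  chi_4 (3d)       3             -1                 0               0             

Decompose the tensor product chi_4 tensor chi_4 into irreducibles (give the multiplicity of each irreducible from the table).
chi_4 tensor chi_4 = chi_1 + chi_2 + chi_3 + 2*chi_4 (all other irreducibles have multiplicity 0).

Working: The character of a tensor product is the pointwise product (chi_4 * chi_4)(C) = chi_4(C) * chi_4(C):
  {e}: (3)*(3), (ab)(cd): (-1)*(-1), (abc): (0)*(0), (acb): (0)*(0)
so (chi_4 * chi_4) takes values
  {e} -> 9, (ab)(cd) -> 1, (abc) -> 0, (acb) -> 0.
Now take the inner product of this character with each irreducible chi from the table, <chi_4*chi_4, chi> = (1/12) sum_C |C| (chi_4*chi_4)(C) conj(chi(C)):
  <chi_4*chi_4, chi_1> = (1/12)[1*(9)*conj(1) + 3*(1)*conj(1) + 4*(0)*conj(1) + 4*(0)*conj(1)]
      = (1/12)[(9) + (3) + (0) + (0)] = 12/12 = 1
  <chi_4*chi_4, chi_2> = (1/12)[1*(9)*conj(1) + 3*(1)*conj(1) + 4*(0)*conj(exp(2*I*pi/3)) + 4*(0)*conj(exp(-2*I*pi/3))]
      = (1/12)[(9) + (3) + (0) + (0)] = 12/12 = 1
  <chi_4*chi_4, chi_3> = (1/12)[1*(9)*conj(1) + 3*(1)*conj(1) + 4*(0)*conj(exp(-2*I*pi/3)) + 4*(0)*conj(exp(2*I*pi/3))]
      = (1/12)[(9) + (3) + (0) + (0)] = 12/12 = 1
  <chi_4*chi_4, chi_4> = (1/12)[1*(9)*conj(3) + 3*(1)*conj(-1) + 4*(0)*conj(0) + 4*(0)*conj(0)]
      = (1/12)[(27) + (-3) + (0) + (0)] = 24/12 = 2
(Exp terms are combined using exp(i*s)*conj(exp(i*t)) = exp(i*(s-t)), and sums of them are collapsed using the identity that for every m > 1 the m distinct m-th roots of unity sum to 0, e.g. 1 + exp(2*I*pi/3) + exp(-2*I*pi/3) = 0.)
Hence the multiplicities are chi_1: 1, chi_2: 1, chi_3: 1, chi_4: 2. Dimension check: dim(chi_4)*dim(chi_4) = 3*3 = 9 and sum (mult * dim) = 1*1 + 1*1 + 1*1 + 2*3 = 9.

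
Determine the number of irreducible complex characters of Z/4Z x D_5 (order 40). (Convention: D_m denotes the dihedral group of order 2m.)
16

The number of irreducible complex representations of a finite group equals its number of conjugacy classes. For a direct product, #classes(G x H) = #classes(G) * #classes(H). Z/4Z has 4 classes (abelian), D_5 has 4 classes, so 4 * 4 = 16, so Z/4Z x D_5 (order 40) has exactly 16 irreducible complex representations.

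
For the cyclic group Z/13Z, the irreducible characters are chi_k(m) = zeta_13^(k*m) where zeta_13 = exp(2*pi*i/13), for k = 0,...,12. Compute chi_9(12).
chi_9(12) = zeta_13^108 = exp(8*I*pi/13)

Explanation: chi_9(12) = zeta_13^(9*12) = zeta_13^108. Since zeta_13^13 = 1, this equals zeta_13^4 = exp(2*pi*i*4/13) = exp(8*I*pi/13).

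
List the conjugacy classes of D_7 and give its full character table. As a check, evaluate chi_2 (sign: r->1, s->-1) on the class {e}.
Conjugacy classes: {e} of size 1, {r^1, r^6} of size 2, {r^2, r^5} of size 2, {r^3, r^4} of size 2, {s, sr, ..., sr^6} of size 7.
Character table:
  irrep \ class              {e} (size 1)  {r^1, r^6} (size 2)  {r^2, r^5} (size 2)  {r^3, r^4} (size 2)  {s, sr, ..., sr^6} (size 7)
  chi_1 (triv)               1             1                    1                    1                    1                          
  chi_2 (sign: r->1, s->-1)  1             1                    1                    1                    -1                         
  chi_3 (2d, j=1)            2             2*cos(2*pi/7)        -2*cos(3*pi/7)       -2*cos(pi/7)         0                          
  chi_4 (2d, j=2)            2             -2*cos(3*pi/7)       -2*cos(pi/7)         2*cos(2*pi/7)        0                          
  chi_5 (2d, j=3)            2             -2*cos(pi/7)         2*cos(2*pi/7)        -2*cos(3*pi/7)       0                          

Spot check: chi_2 (sign: r->1, s->-1) on {e} = 1.

Explanation: D_7 has order 2*7 = 14 with 5 conjugacy classes, hence 5 irreducibles. Sum of squared dims 1 + 1 + 4 + 4 + 4 = 14 = |G|. Linear characters come from the abelianisation; the 2-dimensional irreps have character r^k -> 2*cos(2*pi*j*k/7), reflections -> 0.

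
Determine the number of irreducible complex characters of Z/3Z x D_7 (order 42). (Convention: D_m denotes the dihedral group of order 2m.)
15

Reasoning: The number of irreducible complex representations of a finite group equals its number of conjugacy classes. For a direct product, #classes(G x H) = #classes(G) * #classes(H). Z/3Z has 3 classes (abelian), D_7 has 5 classes, so 3 * 5 = 15, so Z/3Z x D_7 (order 42) has exactly 15 irreducible complex representations.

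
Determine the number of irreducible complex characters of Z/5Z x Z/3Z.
15

Reasoning: The number of irreducible complex representations of a finite group equals its number of conjugacy classes. Z/5Z x Z/3Z is abelian of order 15, so every element is its own conjugacy class: 15 classes, so Z/5Z x Z/3Z (order 15) has exactly 15 irreducible complex representations.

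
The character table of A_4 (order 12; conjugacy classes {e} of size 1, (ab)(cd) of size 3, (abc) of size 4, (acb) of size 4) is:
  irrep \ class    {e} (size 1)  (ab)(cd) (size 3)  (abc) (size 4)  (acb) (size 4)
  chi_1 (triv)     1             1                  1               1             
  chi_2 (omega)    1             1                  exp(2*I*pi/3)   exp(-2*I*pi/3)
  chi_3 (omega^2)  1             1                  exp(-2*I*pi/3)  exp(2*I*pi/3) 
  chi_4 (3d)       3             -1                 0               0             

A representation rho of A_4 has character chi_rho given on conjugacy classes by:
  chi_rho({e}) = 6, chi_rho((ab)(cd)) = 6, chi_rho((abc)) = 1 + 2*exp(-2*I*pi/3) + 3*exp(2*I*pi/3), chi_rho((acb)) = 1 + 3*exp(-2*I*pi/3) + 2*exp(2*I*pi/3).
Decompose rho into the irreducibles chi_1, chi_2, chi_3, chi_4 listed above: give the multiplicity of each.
Multiplicities: chi_1: 1, chi_2: 3, chi_3: 2, chi_4: 0.

Argument: Use <chi_rho, chi> = (1/|G|) sum_C |C| * chi_rho(C) * conj(chi(C)) with |G| = 12 for each irreducible chi in the table:
  <chi_rho, chi_1> = (1/12)[1*(6)*conj(1) + 3*(6)*conj(1) + 4*(1 + 2*exp(-2*I*pi/3) + 3*exp(2*I*pi/3))*conj(1) + 4*(1 + 3*exp(-2*I*pi/3) + 2*exp(2*I*pi/3))*conj(1)]
      = (1/12)[(6) + (18) + (4 + 8*exp(-2*I*pi/3) + 12*exp(2*I*pi/3)) + (4 + 12*exp(-2*I*pi/3) + 8*exp(2*I*pi/3))] = 12/12 = 1
  <chi_rho, chi_2> = (1/12)[1*(6)*conj(1) + 3*(6)*conj(1) + 4*(1 + 2*exp(-2*I*pi/3) + 3*exp(2*I*pi/3))*conj(exp(2*I*pi/3)) + 4*(1 + 3*exp(-2*I*pi/3) + 2*exp(2*I*pi/3))*conj(exp(-2*I*pi/3))]
      = (1/12)[(6) + (18) + (12 + 4*exp(-2*I*pi/3) + 8*exp(2*I*pi/3)) + (12 + 8*exp(-2*I*pi/3) + 4*exp(2*I*pi/3))] = 36/12 = 3
  <chi_rho, chi_3> = (1/12)[1*(6)*conj(1) + 3*(6)*conj(1) + 4*(1 + 2*exp(-2*I*pi/3) + 3*exp(2*I*pi/3))*conj(exp(-2*I*pi/3)) + 4*(1 + 3*exp(-2*I*pi/3) + 2*exp(2*I*pi/3))*conj(exp(2*I*pi/3))]
      = (1/12)[(6) + (18) + (8 + 12*exp(-2*I*pi/3) + 4*exp(2*I*pi/3)) + (8 + 4*exp(-2*I*pi/3) + 12*exp(2*I*pi/3))] = 24/12 = 2
  <chi_rho, chi_4> = (1/12)[1*(6)*conj(3) + 3*(6)*conj(-1) + 4*(1 + 2*exp(-2*I*pi/3) + 3*exp(2*I*pi/3))*conj(0) + 4*(1 + 3*exp(-2*I*pi/3) + 2*exp(2*I*pi/3))*conj(0)]
      = (1/12)[(18) + (-18) + (0) + (0)] = 0/12 = 0
(Exp terms are combined using exp(i*s)*conj(exp(i*t)) = exp(i*(s-t)), and sums of them are collapsed using the identity that for every m > 1 the m distinct m-th roots of unity sum to 0, e.g. 1 + exp(2*I*pi/3) + exp(-2*I*pi/3) = 0.)
Dimension check: dim(rho) = sum (mult * dim) = 1*1 + 3*1 + 2*1 + 0*3 = 6 = chi_rho(e) = 6.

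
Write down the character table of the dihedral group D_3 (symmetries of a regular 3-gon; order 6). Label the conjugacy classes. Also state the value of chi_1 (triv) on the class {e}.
Conjugacy classes: {e} of size 1, {r^1, r^2} of size 2, {s, sr, ..., sr^2} of size 3.
Character table:
  irrep \ class              {e} (size 1)  {r^1, r^2} (size 2)  {s, sr, ..., sr^2} (size 3)
  chi_1 (triv)               1             1                    1                          
  chi_2 (sign: r->1, s->-1)  1             1                    -1                         
  chi_3 (2d, j=1)            2             -1                   0                          

Spot check: chi_1 (triv) on {e} = 1.

Argument: D_3 has order 2*3 = 6 with 3 conjugacy classes, hence 3 irreducibles. Sum of squared dims 1 + 1 + 4 = 6 = |G|. Linear characters come from the abelianisation; the 2-dimensional irreps have character r^k -> 2*cos(2*pi*j*k/3), reflections -> 0.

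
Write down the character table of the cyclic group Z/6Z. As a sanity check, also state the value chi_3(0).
Character table of Z/6Z (irreps indexed chi_0,...,chi_5 with chi_k(m) = zeta_6^(k*m), zeta_6 = exp(2*pi*i/6)):
  irrep \ class  {0} (size 1)  {1} (size 1)    {2} (size 1)    {3} (size 1)  {4} (size 1)    {5} (size 1)  
  chi_0          1             1               1               1             1               1             
  chi_1          1             exp(I*pi/3)     exp(2*I*pi/3)   -1            exp(-2*I*pi/3)  exp(-I*pi/3)  
  chi_2          1             exp(2*I*pi/3)   exp(-2*I*pi/3)  1             exp(2*I*pi/3)   exp(-2*I*pi/3)
  chi_3          1             -1              1               -1            1               -1            
  chi_4          1             exp(-2*I*pi/3)  exp(2*I*pi/3)   1             exp(-2*I*pi/3)  exp(2*I*pi/3) 
  chi_5          1             exp(-I*pi/3)    exp(-2*I*pi/3)  -1            exp(2*I*pi/3)   exp(I*pi/3)   

Spot check: chi_3(0) = zeta_6^(3*0) = zeta_6^0 = 1.

Explanation: Z/6Z is abelian, so all 6 irreducible complex representations are 1-dimensional. They are given by chi_k(m) = zeta_6^(k*m) for k = 0,...,5. Row orthogonality: sum_m chi_k(m) conj(chi_l(m)) = 6 * [k = l].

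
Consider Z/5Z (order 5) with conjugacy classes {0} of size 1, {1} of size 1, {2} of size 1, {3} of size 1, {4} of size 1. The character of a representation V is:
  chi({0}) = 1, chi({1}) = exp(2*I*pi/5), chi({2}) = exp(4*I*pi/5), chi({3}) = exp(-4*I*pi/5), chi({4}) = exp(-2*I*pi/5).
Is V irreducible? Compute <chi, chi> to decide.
Irreducible: <chi, chi> = 1.

Details: <chi, chi> = (1/|G|) sum_C |C| * |chi(C)|^2 = (1/5)[1*|1|^2 + 1*|exp(2*I*pi/5)|^2 + 1*|exp(4*I*pi/5)|^2 + 1*|exp(-4*I*pi/5)|^2 + 1*|exp(-2*I*pi/5)|^2]
  = (1/5)[(1) + (1) + (1) + (1) + (1)] = 5/5 = 1.
(Exp terms are combined using exp(i*s)*conj(exp(i*t)) = exp(i*(s-t)), and sums of them are collapsed using the identity that for every m > 1 the m distinct m-th roots of unity sum to 0, e.g. 1 + exp(2*I*pi/3) + exp(-2*I*pi/3) = 0.)
A character is irreducible iff <chi, chi> = 1, so this representation is irreducible.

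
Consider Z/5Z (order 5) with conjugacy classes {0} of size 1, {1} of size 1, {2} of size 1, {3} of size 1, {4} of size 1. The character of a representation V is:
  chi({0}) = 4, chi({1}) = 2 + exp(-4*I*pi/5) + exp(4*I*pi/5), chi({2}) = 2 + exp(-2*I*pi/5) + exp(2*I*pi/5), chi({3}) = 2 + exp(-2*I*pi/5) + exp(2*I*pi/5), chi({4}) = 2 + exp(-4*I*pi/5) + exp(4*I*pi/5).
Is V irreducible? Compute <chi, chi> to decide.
Not irreducible (reducible): <chi, chi> = 6 > 1.

<chi, chi> = (1/|G|) sum_C |C| * |chi(C)|^2 = (1/5)[1*|4|^2 + 1*|2 + exp(-4*I*pi/5) + exp(4*I*pi/5)|^2 + 1*|2 + exp(-2*I*pi/5) + exp(2*I*pi/5)|^2 + 1*|2 + exp(-2*I*pi/5) + exp(2*I*pi/5)|^2 + 1*|2 + exp(-4*I*pi/5) + exp(4*I*pi/5)|^2]
  = (1/5)[(16) + (6 + 4*exp(-4*I*pi/5) + exp(-2*I*pi/5) + exp(2*I*pi/5) + 4*exp(4*I*pi/5)) + (6 + 4*exp(-2*I*pi/5) + exp(-4*I*pi/5) + exp(4*I*pi/5) + 4*exp(2*I*pi/5)) + (6 + 4*exp(-2*I*pi/5) + exp(-4*I*pi/5) + exp(4*I*pi/5) + 4*exp(2*I*pi/5)) + (6 + 4*exp(-4*I*pi/5) + exp(-2*I*pi/5) + exp(2*I*pi/5) + 4*exp(4*I*pi/5))] = 30/5 = 6.
(Exp terms are combined using exp(i*s)*conj(exp(i*t)) = exp(i*(s-t)), and sums of them are collapsed using the identity that for every m > 1 the m distinct m-th roots of unity sum to 0, e.g. 1 + exp(2*I*pi/3) + exp(-2*I*pi/3) = 0.)
A character is irreducible iff <chi, chi> = 1, so this representation is reducible.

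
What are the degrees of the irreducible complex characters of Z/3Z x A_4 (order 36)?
Dimensions: 1, 1, 1, 1, 1, 1, 1, 1, 1, 3, 3, 3

Why: There are 12 irreducibles (= number of conjugacy classes). Their dimensions d_i satisfy sum d_i^2 = |G| = 36: 1 + 1 + 1 + 1 + 1 + 1 + 1 + 1 + 1 + 9 + 9 + 9 = 36. (For the product with Z/3Z: each of the 3 1-dim characters of Z/3Z tensors with each irrep of A_4, giving 3 copies of each A_4-dimension.)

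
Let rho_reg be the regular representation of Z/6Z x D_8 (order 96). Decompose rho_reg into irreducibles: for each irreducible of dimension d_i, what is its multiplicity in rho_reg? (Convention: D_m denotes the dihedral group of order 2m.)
Each irreducible V_i of dimension d_i appears with multiplicity d_i, i.e. rho_reg = (direct sum over all irreducibles V_i) d_i V_i. The irreducible dimensions for Z/6Z x D_8 are 1, 1, 1, 1, 1, 1, 1, 1, 1, 1, 1, 1, 1, 1, 1, 1, 1, 1, 1, 1, 1, 1, 1, 1, 2, 2, 2, 2, 2, 2, 2, 2, 2, 2, 2, 2, 2, 2, 2, 2, 2, 2: 24 irreducibles of dimension 1, each with multiplicity 1; 18 irreducibles of dimension 2, each with multiplicity 2. Total dimension 24*1*1 + 18*2*2 = 96 = |G|.

Proof sketch: General theorem: in the regular representation of a finite group G, each irreducible appears with multiplicity equal to its dimension. Check: dim(rho_reg) = sum d_i^2 = 1 + 1 + 1 + 1 + 1 + 1 + 1 + 1 + 1 + 1 + 1 + 1 + 1 + 1 + 1 + 1 + 1 + 1 + 1 + 1 + 1 + 1 + 1 + 1 + 4 + 4 + 4 + 4 + 4 + 4 + 4 + 4 + 4 + 4 + 4 + 4 + 4 + 4 + 4 + 4 + 4 + 4 = 96 = |G|.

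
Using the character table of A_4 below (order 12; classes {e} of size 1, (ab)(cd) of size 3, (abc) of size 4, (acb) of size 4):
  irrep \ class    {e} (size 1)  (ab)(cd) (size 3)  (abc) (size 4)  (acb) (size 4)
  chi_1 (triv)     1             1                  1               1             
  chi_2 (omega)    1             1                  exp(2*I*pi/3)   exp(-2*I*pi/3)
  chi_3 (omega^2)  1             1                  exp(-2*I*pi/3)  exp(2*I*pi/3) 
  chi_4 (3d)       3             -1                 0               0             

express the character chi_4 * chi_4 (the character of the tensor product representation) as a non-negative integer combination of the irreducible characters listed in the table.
chi_4 tensor chi_4 = chi_1 + chi_2 + chi_3 + 2*chi_4 (all other irreducibles have multiplicity 0).

Argument: The character of a tensor product is the pointwise product (chi_4 * chi_4)(C) = chi_4(C) * chi_4(C):
  {e}: (3)*(3), (ab)(cd): (-1)*(-1), (abc): (0)*(0), (acb): (0)*(0)
so (chi_4 * chi_4) takes values
  {e} -> 9, (ab)(cd) -> 1, (abc) -> 0, (acb) -> 0.
Now take the inner product of this character with each irreducible chi from the table, <chi_4*chi_4, chi> = (1/12) sum_C |C| (chi_4*chi_4)(C) conj(chi(C)):
  <chi_4*chi_4, chi_1> = (1/12)[1*(9)*conj(1) + 3*(1)*conj(1) + 4*(0)*conj(1) + 4*(0)*conj(1)]
      = (1/12)[(9) + (3) + (0) + (0)] = 12/12 = 1
  <chi_4*chi_4, chi_2> = (1/12)[1*(9)*conj(1) + 3*(1)*conj(1) + 4*(0)*conj(exp(2*I*pi/3)) + 4*(0)*conj(exp(-2*I*pi/3))]
      = (1/12)[(9) + (3) + (0) + (0)] = 12/12 = 1
  <chi_4*chi_4, chi_3> = (1/12)[1*(9)*conj(1) + 3*(1)*conj(1) + 4*(0)*conj(exp(-2*I*pi/3)) + 4*(0)*conj(exp(2*I*pi/3))]
      = (1/12)[(9) + (3) + (0) + (0)] = 12/12 = 1
  <chi_4*chi_4, chi_4> = (1/12)[1*(9)*conj(3) + 3*(1)*conj(-1) + 4*(0)*conj(0) + 4*(0)*conj(0)]
      = (1/12)[(27) + (-3) + (0) + (0)] = 24/12 = 2
(Exp terms are combined using exp(i*s)*conj(exp(i*t)) = exp(i*(s-t)), and sums of them are collapsed using the identity that for every m > 1 the m distinct m-th roots of unity sum to 0, e.g. 1 + exp(2*I*pi/3) + exp(-2*I*pi/3) = 0.)
Hence the multiplicities are chi_1: 1, chi_2: 1, chi_3: 1, chi_4: 2. Dimension check: dim(chi_4)*dim(chi_4) = 3*3 = 9 and sum (mult * dim) = 1*1 + 1*1 + 1*1 + 2*3 = 9.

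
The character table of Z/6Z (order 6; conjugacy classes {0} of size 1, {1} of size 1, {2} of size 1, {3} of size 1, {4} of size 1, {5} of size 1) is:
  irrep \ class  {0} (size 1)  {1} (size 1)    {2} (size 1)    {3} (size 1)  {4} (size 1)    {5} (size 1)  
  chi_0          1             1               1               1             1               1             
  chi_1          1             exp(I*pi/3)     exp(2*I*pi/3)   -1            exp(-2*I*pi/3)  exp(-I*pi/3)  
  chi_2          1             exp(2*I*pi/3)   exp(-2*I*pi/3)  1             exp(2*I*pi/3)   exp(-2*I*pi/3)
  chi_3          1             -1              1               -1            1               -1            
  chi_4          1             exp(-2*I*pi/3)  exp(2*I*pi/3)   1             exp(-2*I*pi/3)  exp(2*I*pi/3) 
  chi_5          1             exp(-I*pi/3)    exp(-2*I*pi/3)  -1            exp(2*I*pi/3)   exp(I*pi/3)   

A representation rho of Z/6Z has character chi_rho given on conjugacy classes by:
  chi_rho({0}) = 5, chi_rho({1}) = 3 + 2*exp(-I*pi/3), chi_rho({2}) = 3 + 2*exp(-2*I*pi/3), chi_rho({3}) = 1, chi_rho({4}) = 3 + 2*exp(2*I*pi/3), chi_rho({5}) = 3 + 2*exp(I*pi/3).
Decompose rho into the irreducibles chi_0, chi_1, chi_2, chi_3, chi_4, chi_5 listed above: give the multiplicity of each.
Multiplicities: chi_0: 3, chi_1: 0, chi_2: 0, chi_3: 0, chi_4: 0, chi_5: 2.

Use <chi_rho, chi> = (1/|G|) sum_C |C| * chi_rho(C) * conj(chi(C)) with |G| = 6 for each irreducible chi in the table:
  <chi_rho, chi_0> = (1/6)[1*(5)*conj(1) + 1*(3 + 2*exp(-I*pi/3))*conj(1) + 1*(3 + 2*exp(-2*I*pi/3))*conj(1) + 1*(1)*conj(1) + 1*(3 + 2*exp(2*I*pi/3))*conj(1) + 1*(3 + 2*exp(I*pi/3))*conj(1)]
      = (1/6)[(5) + (3 + 2*exp(-I*pi/3)) + (3 + 2*exp(-2*I*pi/3)) + (1) + (3 + 2*exp(2*I*pi/3)) + (3 + 2*exp(I*pi/3))] = 18/6 = 3
  <chi_rho, chi_1> = (1/6)[1*(5)*conj(1) + 1*(3 + 2*exp(-I*pi/3))*conj(exp(I*pi/3)) + 1*(3 + 2*exp(-2*I*pi/3))*conj(exp(2*I*pi/3)) + 1*(1)*conj(-1) + 1*(3 + 2*exp(2*I*pi/3))*conj(exp(-2*I*pi/3)) + 1*(3 + 2*exp(I*pi/3))*conj(exp(-I*pi/3))]
      = (1/6)[(5) + (3*exp(-I*pi/3) + 2*exp(-2*I*pi/3)) + (3*exp(-2*I*pi/3) + 2*exp(2*I*pi/3)) + (-1) + (2*exp(-2*I*pi/3) + 3*exp(2*I*pi/3)) + (2*exp(2*I*pi/3) + 3*exp(I*pi/3))] = 0/6 = 0
  <chi_rho, chi_2> = (1/6)[1*(5)*conj(1) + 1*(3 + 2*exp(-I*pi/3))*conj(exp(2*I*pi/3)) + 1*(3 + 2*exp(-2*I*pi/3))*conj(exp(-2*I*pi/3)) + 1*(1)*conj(1) + 1*(3 + 2*exp(2*I*pi/3))*conj(exp(2*I*pi/3)) + 1*(3 + 2*exp(I*pi/3))*conj(exp(-2*I*pi/3))]
      = (1/6)[(5) + (-2 + 3*exp(-2*I*pi/3)) + (2 + 3*exp(2*I*pi/3)) + (1) + (2 + 3*exp(-2*I*pi/3)) + (-2 + 3*exp(2*I*pi/3))] = 0/6 = 0
  <chi_rho, chi_3> = (1/6)[1*(5)*conj(1) + 1*(3 + 2*exp(-I*pi/3))*conj(-1) + 1*(3 + 2*exp(-2*I*pi/3))*conj(1) + 1*(1)*conj(-1) + 1*(3 + 2*exp(2*I*pi/3))*conj(1) + 1*(3 + 2*exp(I*pi/3))*conj(-1)]
      = (1/6)[(5) + (-3 - 2*exp(-I*pi/3)) + (3 + 2*exp(-2*I*pi/3)) + (-1) + (3 + 2*exp(2*I*pi/3)) + (-3 - 2*exp(I*pi/3))] = 0/6 = 0
  <chi_rho, chi_4> = (1/6)[1*(5)*conj(1) + 1*(3 + 2*exp(-I*pi/3))*conj(exp(-2*I*pi/3)) + 1*(3 + 2*exp(-2*I*pi/3))*conj(exp(2*I*pi/3)) + 1*(1)*conj(1) + 1*(3 + 2*exp(2*I*pi/3))*conj(exp(-2*I*pi/3)) + 1*(3 + 2*exp(I*pi/3))*conj(exp(2*I*pi/3))]
      = (1/6)[(5) + (2*exp(I*pi/3) + 3*exp(2*I*pi/3)) + (3*exp(-2*I*pi/3) + 2*exp(2*I*pi/3)) + (1) + (2*exp(-2*I*pi/3) + 3*exp(2*I*pi/3)) + (3*exp(-2*I*pi/3) + 2*exp(-I*pi/3))] = 0/6 = 0
  <chi_rho, chi_5> = (1/6)[1*(5)*conj(1) + 1*(3 + 2*exp(-I*pi/3))*conj(exp(-I*pi/3)) + 1*(3 + 2*exp(-2*I*pi/3))*conj(exp(-2*I*pi/3)) + 1*(1)*conj(-1) + 1*(3 + 2*exp(2*I*pi/3))*conj(exp(2*I*pi/3)) + 1*(3 + 2*exp(I*pi/3))*conj(exp(I*pi/3))]
      = (1/6)[(5) + (2 + 3*exp(I*pi/3)) + (2 + 3*exp(2*I*pi/3)) + (-1) + (2 + 3*exp(-2*I*pi/3)) + (2 + 3*exp(-I*pi/3))] = 12/6 = 2
(Exp terms are combined using exp(i*s)*conj(exp(i*t)) = exp(i*(s-t)), and sums of them are collapsed using the identity that for every m > 1 the m distinct m-th roots of unity sum to 0, e.g. 1 + exp(2*I*pi/3) + exp(-2*I*pi/3) = 0.)
Dimension check: dim(rho) = sum (mult * dim) = 3*1 + 0*1 + 0*1 + 0*1 + 0*1 + 2*1 = 5 = chi_rho(e) = 5.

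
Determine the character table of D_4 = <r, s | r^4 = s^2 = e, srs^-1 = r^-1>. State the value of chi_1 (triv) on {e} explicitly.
Conjugacy classes: {e} of size 1, {r^2} of size 1, {r^1, r^3} of size 2, {s, sr^2, ...} of size 2, {sr, sr^3, ...} of size 2.
Character table:
  irrep \ class              {e} (size 1)  {r^2} (size 1)  {r^1, r^3} (size 2)  {s, sr^2, ...} (size 2)  {sr, sr^3, ...} (size 2)
  chi_1 (triv)               1             1               1                    1                        1                       
  chi_2 (sign: r->1, s->-1)  1             1               1                    -1                       -1                      
  chi_3 (r->-1, s->1)        1             1               -1                   1                        -1                      
  chi_4 (r->-1, s->-1)       1             1               -1                   -1                       1                       
  chi_5 (2d, j=1)            2             -2              0                    0                        0                       

Spot check: chi_1 (triv) on {e} = 1.

Derivation: D_4 has order 2*4 = 8 with 5 conjugacy classes, hence 5 irreducibles. Sum of squared dims 1 + 1 + 1 + 1 + 4 = 8 = |G|. Linear characters come from the abelianisation; the 2-dimensional irreps have character r^k -> 2*cos(2*pi*j*k/4), reflections -> 0.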